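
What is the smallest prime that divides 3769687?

59

3769687 is odd.
Digit sum 46, not divisible by 3.
Ends in 7: not divisible by 5.
7: 3769687 = 7·538526 + 5
11: 3769687 = 11·342698 + 9
13: 3769687 = 13·289975 + 12
17: 3769687 = 17·221746 + 5
19: 3769687 = 19·198404 + 11
23: 3769687 = 23·163899 + 10
29: 3769687 = 29·129989 + 6
31: 3769687 = 31·121602 + 25
37: 3769687 = 37·101883 + 16
41: 3769687 = 41·91943 + 24
43: 3769687 = 43·87667 + 6
47: 3769687 = 47·80206 + 5
53: 3769687 = 53·71126 + 9
59: 3769687 = 59·63893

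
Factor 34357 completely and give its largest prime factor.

34357 = 17 · 2021
2021 = 43 · 47
47 is prime.
So 34357 = 17 · 43 · 47; the largest prime factor is 47.

47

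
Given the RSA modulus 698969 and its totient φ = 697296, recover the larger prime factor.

φ(n) = (p−1)(q−1) = n − (p+q) + 1, so p + q = 698969 − 697296 + 1 = 1674.
p and q are the roots of t² − 1674t + 698969 = 0.
Discriminant: 1674² − 4·698969 = 2802276 − 2795876 = 6400; √6400 = 80.
q = (1674 − 80)/2 = 797, p = (1674 + 80)/2 = 877.
Check: 797 · 877 = 698969.

877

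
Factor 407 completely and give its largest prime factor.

407 = 11 · 37
37 is prime.
So 407 = 11 · 37; the largest prime factor is 37.

37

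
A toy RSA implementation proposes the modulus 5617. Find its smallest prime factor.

5617 is odd.
Digit sum 19, not divisible by 3.
Ends in 7: not divisible by 5.
7: 5617 = 7·802 + 3
11: 5617 = 11·510 + 7
13: 5617 = 13·432 + 1
17: 5617 = 17·330 + 7
19: 5617 = 19·295 + 12
23: 5617 = 23·244 + 5
29: 5617 = 29·193 + 20
31: 5617 = 31·181 + 6
37: 5617 = 37·151 + 30
41: 5617 = 41·137

41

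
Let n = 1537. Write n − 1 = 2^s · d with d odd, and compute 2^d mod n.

8

1537 − 1 = 1536 = 2^9 · 3, so d = 3.
2^1 ≡ 2 (mod 1537)
2^2 ≡ 2^2 = 4 ≡ 4 (mod 1537)
3 = 2 + 1 in binary powers of 2.
So 2^3 ≡ 4 · 2 ≡ 8 (mod 1537).
Squaring chain: 8 → 64 → 1022 → 861 → 487 → 471 → 513 → 342 → 152; never reaches −1, so base 2 is a Miller–Rabin witness that 1537 is composite.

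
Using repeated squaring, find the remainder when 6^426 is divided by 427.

6^1 ≡ 6 (mod 427)
6^2 ≡ 6^2 = 36 ≡ 36 (mod 427)
6^4 ≡ 36^2 = 1296 ≡ 15 (mod 427)
6^8 ≡ 15^2 = 225 ≡ 225 (mod 427)
6^16 ≡ 225^2 = 50625 ≡ 239 (mod 427)
6^32 ≡ 239^2 = 57121 ≡ 330 (mod 427)
6^64 ≡ 330^2 = 108900 ≡ 15 (mod 427)
6^128 ≡ 15^2 = 225 ≡ 225 (mod 427)
6^256 ≡ 225^2 = 50625 ≡ 239 (mod 427)
426 = 256 + 128 + 32 + 8 + 2 in binary powers of 2.
So 6^426 ≡ 239 · 225 · 330 · 225 · 36 ≡ 113 (mod 427).
Since 113 ≠ 1, base 6 is a Fermat witness: 427 is composite.

113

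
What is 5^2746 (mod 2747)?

332

5^1 ≡ 5 (mod 2747)
5^2 ≡ 5^2 = 25 ≡ 25 (mod 2747)
5^4 ≡ 25^2 = 625 ≡ 625 (mod 2747)
5^8 ≡ 625^2 = 390625 ≡ 551 (mod 2747)
5^16 ≡ 551^2 = 303601 ≡ 1431 (mod 2747)
5^32 ≡ 1431^2 = 2047761 ≡ 1246 (mod 2747)
5^64 ≡ 1246^2 = 1552516 ≡ 461 (mod 2747)
5^128 ≡ 461^2 = 212521 ≡ 1002 (mod 2747)
5^256 ≡ 1002^2 = 1004004 ≡ 1349 (mod 2747)
5^512 ≡ 1349^2 = 1819801 ≡ 1287 (mod 2747)
5^1024 ≡ 1287^2 = 1656369 ≡ 2675 (mod 2747)
5^2048 ≡ 2675^2 = 7155625 ≡ 2437 (mod 2747)
2746 = 2048 + 512 + 128 + 32 + 16 + 8 + 2 in binary powers of 2.
So 5^2746 ≡ 2437 · 1287 · 1002 · 1246 · 1431 · 551 · 25 ≡ 332 (mod 2747).
Since 332 ≠ 1, base 5 is a Fermat witness: 2747 is composite.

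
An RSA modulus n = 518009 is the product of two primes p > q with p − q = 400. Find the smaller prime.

547

Since p = q + 400, we have 518009 = q(q + 400), so q² + 400q − 518009 = 0.
Discriminant: 400² + 4·518009 = 160000 + 2072036 = 2232036; √2232036 = 1494.
q = (−400 + 1494)/2 = 547, and p = q + 400 = 947.
Check: 547 · 947 = 518009.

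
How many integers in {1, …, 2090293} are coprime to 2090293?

2041200

Factor: 2090293 = 109 · 127 · 151.
φ(2090293) = (109−1) · (127−1) · (151−1) = 108 · 126 · 150 = 2041200.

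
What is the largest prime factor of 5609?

5609 = 71 · 79
79 is prime.
So 5609 = 71 · 79; the largest prime factor is 79.

79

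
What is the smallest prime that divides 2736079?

67

2736079 is odd.
Digit sum 34, not divisible by 3.
Ends in 9: not divisible by 5.
7: 2736079 = 7·390868 + 3
11: 2736079 = 11·248734 + 5
13: 2736079 = 13·210467 + 8
17: 2736079 = 17·160945 + 14
19: 2736079 = 19·144004 + 3
23: 2736079 = 23·118959 + 22
29: 2736079 = 29·94347 + 16
31: 2736079 = 31·88260 + 19
37: 2736079 = 37·73948 + 3
41: 2736079 = 41·66733 + 26
43: 2736079 = 43·63629 + 32
47: 2736079 = 47·58214 + 21
53: 2736079 = 53·51624 + 7
59: 2736079 = 59·46374 + 13
61: 2736079 = 61·44853 + 46
67: 2736079 = 67·40837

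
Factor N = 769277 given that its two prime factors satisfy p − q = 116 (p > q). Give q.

Since p = q + 116, we have 769277 = q(q + 116), so q² + 116q − 769277 = 0.
Discriminant: 116² + 4·769277 = 13456 + 3077108 = 3090564; √3090564 = 1758.
q = (−116 + 1758)/2 = 821, and p = q + 116 = 937.
Check: 821 · 937 = 769277.

821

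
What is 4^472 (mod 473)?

236

4^1 ≡ 4 (mod 473)
4^2 ≡ 4^2 = 16 ≡ 16 (mod 473)
4^4 ≡ 16^2 = 256 ≡ 256 (mod 473)
4^8 ≡ 256^2 = 65536 ≡ 262 (mod 473)
4^16 ≡ 262^2 = 68644 ≡ 59 (mod 473)
4^32 ≡ 59^2 = 3481 ≡ 170 (mod 473)
4^64 ≡ 170^2 = 28900 ≡ 47 (mod 473)
4^128 ≡ 47^2 = 2209 ≡ 317 (mod 473)
4^256 ≡ 317^2 = 100489 ≡ 213 (mod 473)
472 = 256 + 128 + 64 + 16 + 8 in binary powers of 2.
So 4^472 ≡ 213 · 317 · 47 · 59 · 262 ≡ 236 (mod 473).
Since 236 ≠ 1, base 4 is a Fermat witness: 473 is composite.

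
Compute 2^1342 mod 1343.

2^1 ≡ 2 (mod 1343)
2^2 ≡ 2^2 = 4 ≡ 4 (mod 1343)
2^4 ≡ 4^2 = 16 ≡ 16 (mod 1343)
2^8 ≡ 16^2 = 256 ≡ 256 (mod 1343)
2^16 ≡ 256^2 = 65536 ≡ 1072 (mod 1343)
2^32 ≡ 1072^2 = 1149184 ≡ 919 (mod 1343)
2^64 ≡ 919^2 = 844561 ≡ 1157 (mod 1343)
2^128 ≡ 1157^2 = 1338649 ≡ 1021 (mod 1343)
2^256 ≡ 1021^2 = 1042441 ≡ 273 (mod 1343)
2^512 ≡ 273^2 = 74529 ≡ 664 (mod 1343)
2^1024 ≡ 664^2 = 440896 ≡ 392 (mod 1343)
1342 = 1024 + 256 + 32 + 16 + 8 + 4 + 2 in binary powers of 2.
So 2^1342 ≡ 392 · 273 · 919 · 1072 · 256 · 16 · 4 ≡ 914 (mod 1343).
Since 914 ≠ 1, base 2 is a Fermat witness: 1343 is composite.

914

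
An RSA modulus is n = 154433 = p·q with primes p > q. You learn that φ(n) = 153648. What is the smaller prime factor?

389

φ(n) = (p−1)(q−1) = n − (p+q) + 1, so p + q = 154433 − 153648 + 1 = 786.
p and q are the roots of t² − 786t + 154433 = 0.
Discriminant: 786² − 4·154433 = 617796 − 617732 = 64; √64 = 8.
q = (786 − 8)/2 = 389, p = (786 + 8)/2 = 397.
Check: 389 · 397 = 154433.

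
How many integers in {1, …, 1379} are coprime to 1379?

Factor: 1379 = 7 · 197.
φ(1379) = (7−1) · (197−1) = 6 · 196 = 1176.

1176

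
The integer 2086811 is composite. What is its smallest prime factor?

2086811 is odd.
Digit sum 26, not divisible by 3.
Ends in 1: not divisible by 5.
7: 2086811 = 7·298115 + 6
11: 2086811 = 11·189710 + 1
13: 2086811 = 13·160523 + 12
17: 2086811 = 17·122753 + 10
19: 2086811 = 19·109832 + 3
23: 2086811 = 23·90730 + 21
29: 2086811 = 29·71959

29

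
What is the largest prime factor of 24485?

83

24485 = 5 · 4897
4897 = 59 · 83
83 is prime.
So 24485 = 5 · 59 · 83; the largest prime factor is 83.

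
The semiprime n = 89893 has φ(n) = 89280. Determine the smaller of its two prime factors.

φ(n) = (p−1)(q−1) = n − (p+q) + 1, so p + q = 89893 − 89280 + 1 = 614.
p and q are the roots of t² − 614t + 89893 = 0.
Discriminant: 614² − 4·89893 = 376996 − 359572 = 17424; √17424 = 132.
q = (614 − 132)/2 = 241, p = (614 + 132)/2 = 373.
Check: 241 · 373 = 89893.

241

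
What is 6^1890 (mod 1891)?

6^1 ≡ 6 (mod 1891)
6^2 ≡ 6^2 = 36 ≡ 36 (mod 1891)
6^4 ≡ 36^2 = 1296 ≡ 1296 (mod 1891)
6^8 ≡ 1296^2 = 1679616 ≡ 408 (mod 1891)
6^16 ≡ 408^2 = 166464 ≡ 56 (mod 1891)
6^32 ≡ 56^2 = 3136 ≡ 1245 (mod 1891)
6^64 ≡ 1245^2 = 1550025 ≡ 1296 (mod 1891)
6^128 ≡ 1296^2 = 1679616 ≡ 408 (mod 1891)
6^256 ≡ 408^2 = 166464 ≡ 56 (mod 1891)
6^512 ≡ 56^2 = 3136 ≡ 1245 (mod 1891)
6^1024 ≡ 1245^2 = 1550025 ≡ 1296 (mod 1891)
1890 = 1024 + 512 + 256 + 64 + 32 + 2 in binary powers of 2.
So 6^1890 ≡ 1296 · 1245 · 56 · 1296 · 1245 · 36 ≡ 1768 (mod 1891).
Since 1768 ≠ 1, base 6 is a Fermat witness: 1891 is composite.

1768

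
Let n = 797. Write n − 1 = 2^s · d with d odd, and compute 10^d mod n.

1

797 − 1 = 796 = 2^2 · 199, so d = 199.
10^1 ≡ 10 (mod 797)
10^2 ≡ 10^2 = 100 ≡ 100 (mod 797)
10^4 ≡ 100^2 = 10000 ≡ 436 (mod 797)
10^8 ≡ 436^2 = 190096 ≡ 410 (mod 797)
10^16 ≡ 410^2 = 168100 ≡ 730 (mod 797)
10^32 ≡ 730^2 = 532900 ≡ 504 (mod 797)
10^64 ≡ 504^2 = 254016 ≡ 570 (mod 797)
10^128 ≡ 570^2 = 324900 ≡ 521 (mod 797)
199 = 128 + 64 + 4 + 2 + 1 in binary powers of 2.
So 10^199 ≡ 521 · 570 · 436 · 100 · 10 ≡ 1 (mod 797).
Since 10^d ≡ 1 (mod 797), base 10 does not prove 797 composite.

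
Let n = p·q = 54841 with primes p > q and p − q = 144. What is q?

173

Since p = q + 144, we have 54841 = q(q + 144), so q² + 144q − 54841 = 0.
Discriminant: 144² + 4·54841 = 20736 + 219364 = 240100; √240100 = 490.
q = (−144 + 490)/2 = 173, and p = q + 144 = 317.
Check: 173 · 317 = 54841.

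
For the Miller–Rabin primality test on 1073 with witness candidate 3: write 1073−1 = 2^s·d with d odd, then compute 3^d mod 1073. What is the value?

363

1073 − 1 = 1072 = 2^4 · 67, so d = 67.
3^1 ≡ 3 (mod 1073)
3^2 ≡ 3^2 = 9 ≡ 9 (mod 1073)
3^4 ≡ 9^2 = 81 ≡ 81 (mod 1073)
3^8 ≡ 81^2 = 6561 ≡ 123 (mod 1073)
3^16 ≡ 123^2 = 15129 ≡ 107 (mod 1073)
3^32 ≡ 107^2 = 11449 ≡ 719 (mod 1073)
3^64 ≡ 719^2 = 516961 ≡ 848 (mod 1073)
67 = 64 + 2 + 1 in binary powers of 2.
So 3^67 ≡ 848 · 9 · 3 ≡ 363 (mod 1073).
Squaring chain: 363 → 863 → 107 → 719; never reaches −1, so base 3 is a Miller–Rabin witness that 1073 is composite.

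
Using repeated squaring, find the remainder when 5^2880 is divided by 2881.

1466

5^1 ≡ 5 (mod 2881)
5^2 ≡ 5^2 = 25 ≡ 25 (mod 2881)
5^4 ≡ 25^2 = 625 ≡ 625 (mod 2881)
5^8 ≡ 625^2 = 390625 ≡ 1690 (mod 2881)
5^16 ≡ 1690^2 = 2856100 ≡ 1029 (mod 2881)
5^32 ≡ 1029^2 = 1058841 ≡ 1514 (mod 2881)
5^64 ≡ 1514^2 = 2292196 ≡ 1801 (mod 2881)
5^128 ≡ 1801^2 = 3243601 ≡ 2476 (mod 2881)
5^256 ≡ 2476^2 = 6130576 ≡ 2689 (mod 2881)
5^512 ≡ 2689^2 = 7230721 ≡ 2292 (mod 2881)
5^1024 ≡ 2292^2 = 5253264 ≡ 1201 (mod 2881)
5^2048 ≡ 1201^2 = 1442401 ≡ 1901 (mod 2881)
2880 = 2048 + 512 + 256 + 64 in binary powers of 2.
So 5^2880 ≡ 1901 · 2292 · 2689 · 1801 ≡ 1466 (mod 2881).
Since 1466 ≠ 1, base 5 is a Fermat witness: 2881 is composite.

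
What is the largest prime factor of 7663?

97

7663 = 79 · 97
97 is prime.
So 7663 = 79 · 97; the largest prime factor is 97.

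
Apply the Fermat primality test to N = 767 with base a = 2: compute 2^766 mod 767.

556

2^1 ≡ 2 (mod 767)
2^2 ≡ 2^2 = 4 ≡ 4 (mod 767)
2^4 ≡ 4^2 = 16 ≡ 16 (mod 767)
2^8 ≡ 16^2 = 256 ≡ 256 (mod 767)
2^16 ≡ 256^2 = 65536 ≡ 341 (mod 767)
2^32 ≡ 341^2 = 116281 ≡ 464 (mod 767)
2^64 ≡ 464^2 = 215296 ≡ 536 (mod 767)
2^128 ≡ 536^2 = 287296 ≡ 438 (mod 767)
2^256 ≡ 438^2 = 191844 ≡ 94 (mod 767)
2^512 ≡ 94^2 = 8836 ≡ 399 (mod 767)
766 = 512 + 128 + 64 + 32 + 16 + 8 + 4 + 2 in binary powers of 2.
So 2^766 ≡ 399 · 438 · 536 · 464 · 341 · 256 · 16 · 4 ≡ 556 (mod 767).
Since 556 ≠ 1, base 2 is a Fermat witness: 767 is composite.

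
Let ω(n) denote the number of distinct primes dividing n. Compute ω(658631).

3

658631 = 17^2 · 2279
2279 = 43 · 53
658631 = 17^2 · 43 · 53, which has 3 distinct prime factors.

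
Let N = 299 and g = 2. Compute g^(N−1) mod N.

140

2^1 ≡ 2 (mod 299)
2^2 ≡ 2^2 = 4 ≡ 4 (mod 299)
2^4 ≡ 4^2 = 16 ≡ 16 (mod 299)
2^8 ≡ 16^2 = 256 ≡ 256 (mod 299)
2^16 ≡ 256^2 = 65536 ≡ 55 (mod 299)
2^32 ≡ 55^2 = 3025 ≡ 35 (mod 299)
2^64 ≡ 35^2 = 1225 ≡ 29 (mod 299)
2^128 ≡ 29^2 = 841 ≡ 243 (mod 299)
2^256 ≡ 243^2 = 59049 ≡ 146 (mod 299)
298 = 256 + 32 + 8 + 2 in binary powers of 2.
So 2^298 ≡ 146 · 35 · 256 · 4 ≡ 140 (mod 299).
Since 140 ≠ 1, base 2 is a Fermat witness: 299 is composite.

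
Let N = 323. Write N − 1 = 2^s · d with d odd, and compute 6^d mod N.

323 − 1 = 322 = 2^1 · 161, so d = 161.
6^1 ≡ 6 (mod 323)
6^2 ≡ 6^2 = 36 ≡ 36 (mod 323)
6^4 ≡ 36^2 = 1296 ≡ 4 (mod 323)
6^8 ≡ 4^2 = 16 ≡ 16 (mod 323)
6^16 ≡ 16^2 = 256 ≡ 256 (mod 323)
6^32 ≡ 256^2 = 65536 ≡ 290 (mod 323)
6^64 ≡ 290^2 = 84100 ≡ 120 (mod 323)
6^128 ≡ 120^2 = 14400 ≡ 188 (mod 323)
161 = 128 + 32 + 1 in binary powers of 2.
So 6^161 ≡ 188 · 290 · 6 ≡ 244 (mod 323).
Squaring chain: 244; never reaches −1, so base 6 is a Miller–Rabin witness that 323 is composite.

244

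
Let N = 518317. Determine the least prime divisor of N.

29

518317 is odd.
Digit sum 25, not divisible by 3.
Ends in 7: not divisible by 5.
7: 518317 = 7·74045 + 2
11: 518317 = 11·47119 + 8
13: 518317 = 13·39870 + 7
17: 518317 = 17·30489 + 4
19: 518317 = 19·27279 + 16
23: 518317 = 23·22535 + 12
29: 518317 = 29·17873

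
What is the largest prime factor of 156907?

156907 = 41 · 3827
3827 = 43 · 89
89 is prime.
So 156907 = 41 · 43 · 89; the largest prime factor is 89.

89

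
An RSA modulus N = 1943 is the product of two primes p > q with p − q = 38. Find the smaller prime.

29

Since p = q + 38, we have 1943 = q(q + 38), so q² + 38q − 1943 = 0.
Discriminant: 38² + 4·1943 = 1444 + 7772 = 9216; √9216 = 96.
q = (−38 + 96)/2 = 29, and p = q + 38 = 67.
Check: 29 · 67 = 1943.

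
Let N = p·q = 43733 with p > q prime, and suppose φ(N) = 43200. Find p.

φ(n) = (p−1)(q−1) = n − (p+q) + 1, so p + q = 43733 − 43200 + 1 = 534.
p and q are the roots of t² − 534t + 43733 = 0.
Discriminant: 534² − 4·43733 = 285156 − 174932 = 110224; √110224 = 332.
q = (534 − 332)/2 = 101, p = (534 + 332)/2 = 433.
Check: 101 · 433 = 43733.

433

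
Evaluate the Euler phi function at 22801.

22650

Factor: 22801 = 151^2.
φ(22801) = 151^1·(151−1) = 22650.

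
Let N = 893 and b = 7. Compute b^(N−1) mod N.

653

7^1 ≡ 7 (mod 893)
7^2 ≡ 7^2 = 49 ≡ 49 (mod 893)
7^4 ≡ 49^2 = 2401 ≡ 615 (mod 893)
7^8 ≡ 615^2 = 378225 ≡ 486 (mod 893)
7^16 ≡ 486^2 = 236196 ≡ 444 (mod 893)
7^32 ≡ 444^2 = 197136 ≡ 676 (mod 893)
7^64 ≡ 676^2 = 456976 ≡ 653 (mod 893)
7^128 ≡ 653^2 = 426409 ≡ 448 (mod 893)
7^256 ≡ 448^2 = 200704 ≡ 672 (mod 893)
7^512 ≡ 672^2 = 451584 ≡ 619 (mod 893)
892 = 512 + 256 + 64 + 32 + 16 + 8 + 4 in binary powers of 2.
So 7^892 ≡ 619 · 672 · 653 · 676 · 444 · 486 · 615 ≡ 653 (mod 893).
Since 653 ≠ 1, base 7 is a Fermat witness: 893 is composite.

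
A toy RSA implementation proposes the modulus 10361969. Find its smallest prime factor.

10361969 is odd.
Digit sum 35, not divisible by 3.
Ends in 9: not divisible by 5.
7: 10361969 = 7·1480281 + 2
11: 10361969 = 11·941997 + 2
13: 10361969 = 13·797074 + 7
17: 10361969 = 17·609527 + 10
19: 10361969 = 19·545366 + 15
23: 10361969 = 23·450520 + 9
29: 10361969 = 29·357309 + 8
31: 10361969 = 31·334257 + 2
37: 10361969 = 37·280053 + 8
41: 10361969 = 41·252730 + 39
43: 10361969 = 43·240976 + 1
47: 10361969 = 47·220467 + 20
53: 10361969 = 53·195508 + 45
59: 10361969 = 59·175626 + 35
61: 10361969 = 61·169868 + 21
67: 10361969 = 67·154656 + 17
71: 10361969 = 71·145943 + 16
73: 10361969 = 73·141944 + 57
79: 10361969 = 79·131164 + 13
83: 10361969 = 83·124843

83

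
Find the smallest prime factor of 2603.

2603 is odd.
Digit sum 11, not divisible by 3.
Ends in 3: not divisible by 5.
7: 2603 = 7·371 + 6
11: 2603 = 11·236 + 7
13: 2603 = 13·200 + 3
17: 2603 = 17·153 + 2
19: 2603 = 19·137

19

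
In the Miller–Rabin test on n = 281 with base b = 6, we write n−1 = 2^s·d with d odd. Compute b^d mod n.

221

281 − 1 = 280 = 2^3 · 35, so d = 35.
6^1 ≡ 6 (mod 281)
6^2 ≡ 6^2 = 36 ≡ 36 (mod 281)
6^4 ≡ 36^2 = 1296 ≡ 172 (mod 281)
6^8 ≡ 172^2 = 29584 ≡ 79 (mod 281)
6^16 ≡ 79^2 = 6241 ≡ 59 (mod 281)
6^32 ≡ 59^2 = 3481 ≡ 109 (mod 281)
35 = 32 + 2 + 1 in binary powers of 2.
So 6^35 ≡ 109 · 36 · 6 ≡ 221 (mod 281).
Squaring chain: 221 → 228 → 280; reaches −1, so base 6 does not prove 281 composite.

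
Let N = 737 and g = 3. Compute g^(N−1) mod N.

3^1 ≡ 3 (mod 737)
3^2 ≡ 3^2 = 9 ≡ 9 (mod 737)
3^4 ≡ 9^2 = 81 ≡ 81 (mod 737)
3^8 ≡ 81^2 = 6561 ≡ 665 (mod 737)
3^16 ≡ 665^2 = 442225 ≡ 25 (mod 737)
3^32 ≡ 25^2 = 625 ≡ 625 (mod 737)
3^64 ≡ 625^2 = 390625 ≡ 15 (mod 737)
3^128 ≡ 15^2 = 225 ≡ 225 (mod 737)
3^256 ≡ 225^2 = 50625 ≡ 509 (mod 737)
3^512 ≡ 509^2 = 259081 ≡ 394 (mod 737)
736 = 512 + 128 + 64 + 32 in binary powers of 2.
So 3^736 ≡ 394 · 225 · 15 · 625 ≡ 223 (mod 737).
Since 223 ≠ 1, base 3 is a Fermat witness: 737 is composite.

223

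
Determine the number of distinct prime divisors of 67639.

67639 = 11^2 · 559
559 = 13 · 43
67639 = 11^2 · 13 · 43, which has 3 distinct prime factors.

3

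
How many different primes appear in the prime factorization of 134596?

134596 = 2^2 · 33649
33649 = 7 · 4807
4807 = 11 · 437
437 = 19 · 23
134596 = 2^2 · 7 · 11 · 19 · 23, which has 5 distinct prime factors.

5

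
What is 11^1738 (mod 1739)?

11^1 ≡ 11 (mod 1739)
11^2 ≡ 11^2 = 121 ≡ 121 (mod 1739)
11^4 ≡ 121^2 = 14641 ≡ 729 (mod 1739)
11^8 ≡ 729^2 = 531441 ≡ 1046 (mod 1739)
11^16 ≡ 1046^2 = 1094116 ≡ 285 (mod 1739)
11^32 ≡ 285^2 = 81225 ≡ 1231 (mod 1739)
11^64 ≡ 1231^2 = 1515361 ≡ 692 (mod 1739)
11^128 ≡ 692^2 = 478864 ≡ 639 (mod 1739)
11^256 ≡ 639^2 = 408321 ≡ 1395 (mod 1739)
11^512 ≡ 1395^2 = 1946025 ≡ 84 (mod 1739)
11^1024 ≡ 84^2 = 7056 ≡ 100 (mod 1739)
1738 = 1024 + 512 + 128 + 64 + 8 + 2 in binary powers of 2.
So 11^1738 ≡ 100 · 84 · 639 · 692 · 1046 · 121 ≡ 1062 (mod 1739).
Since 1062 ≠ 1, base 11 is a Fermat witness: 1739 is composite.

1062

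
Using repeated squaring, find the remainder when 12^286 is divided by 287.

12^1 ≡ 12 (mod 287)
12^2 ≡ 12^2 = 144 ≡ 144 (mod 287)
12^4 ≡ 144^2 = 20736 ≡ 72 (mod 287)
12^8 ≡ 72^2 = 5184 ≡ 18 (mod 287)
12^16 ≡ 18^2 = 324 ≡ 37 (mod 287)
12^32 ≡ 37^2 = 1369 ≡ 221 (mod 287)
12^64 ≡ 221^2 = 48841 ≡ 51 (mod 287)
12^128 ≡ 51^2 = 2601 ≡ 18 (mod 287)
12^256 ≡ 18^2 = 324 ≡ 37 (mod 287)
286 = 256 + 16 + 8 + 4 + 2 in binary powers of 2.
So 12^286 ≡ 37 · 37 · 18 · 72 · 144 ≡ 282 (mod 287).
Since 282 ≠ 1, base 12 is a Fermat witness: 287 is composite.

282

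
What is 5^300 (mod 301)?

5^1 ≡ 5 (mod 301)
5^2 ≡ 5^2 = 25 ≡ 25 (mod 301)
5^4 ≡ 25^2 = 625 ≡ 23 (mod 301)
5^8 ≡ 23^2 = 529 ≡ 228 (mod 301)
5^16 ≡ 228^2 = 51984 ≡ 212 (mod 301)
5^32 ≡ 212^2 = 44944 ≡ 95 (mod 301)
5^64 ≡ 95^2 = 9025 ≡ 296 (mod 301)
5^128 ≡ 296^2 = 87616 ≡ 25 (mod 301)
5^256 ≡ 25^2 = 625 ≡ 23 (mod 301)
300 = 256 + 32 + 8 + 4 in binary powers of 2.
So 5^300 ≡ 23 · 95 · 228 · 23 ≡ 274 (mod 301).
Since 274 ≠ 1, base 5 is a Fermat witness: 301 is composite.

274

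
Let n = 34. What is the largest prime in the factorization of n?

17

34 = 2 · 17
17 is prime.
So 34 = 2 · 17; the largest prime factor is 17.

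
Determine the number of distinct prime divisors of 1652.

3

1652 = 2^2 · 413
413 = 7 · 59
1652 = 2^2 · 7 · 59, which has 3 distinct prime factors.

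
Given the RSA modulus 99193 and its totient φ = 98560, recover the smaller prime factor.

φ(n) = (p−1)(q−1) = n − (p+q) + 1, so p + q = 99193 − 98560 + 1 = 634.
p and q are the roots of t² − 634t + 99193 = 0.
Discriminant: 634² − 4·99193 = 401956 − 396772 = 5184; √5184 = 72.
q = (634 − 72)/2 = 281, p = (634 + 72)/2 = 353.
Check: 281 · 353 = 99193.

281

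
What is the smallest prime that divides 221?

221 is odd.
Digit sum 5, not divisible by 3.
Ends in 1: not divisible by 5.
7: 221 = 7·31 + 4
11: 221 = 11·20 + 1
13: 221 = 13·17

13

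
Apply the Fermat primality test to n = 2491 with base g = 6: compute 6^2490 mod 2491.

6^1 ≡ 6 (mod 2491)
6^2 ≡ 6^2 = 36 ≡ 36 (mod 2491)
6^4 ≡ 36^2 = 1296 ≡ 1296 (mod 2491)
6^8 ≡ 1296^2 = 1679616 ≡ 682 (mod 2491)
6^16 ≡ 682^2 = 465124 ≡ 1798 (mod 2491)
6^32 ≡ 1798^2 = 3232804 ≡ 1977 (mod 2491)
6^64 ≡ 1977^2 = 3908529 ≡ 150 (mod 2491)
6^128 ≡ 150^2 = 22500 ≡ 81 (mod 2491)
6^256 ≡ 81^2 = 6561 ≡ 1579 (mod 2491)
6^512 ≡ 1579^2 = 2493241 ≡ 2241 (mod 2491)
6^1024 ≡ 2241^2 = 5022081 ≡ 225 (mod 2491)
6^2048 ≡ 225^2 = 50625 ≡ 805 (mod 2491)
2490 = 2048 + 256 + 128 + 32 + 16 + 8 + 2 in binary powers of 2.
So 6^2490 ≡ 805 · 1579 · 81 · 1977 · 1798 · 682 · 36 ≡ 1865 (mod 2491).
Since 1865 ≠ 1, base 6 is a Fermat witness: 2491 is composite.

1865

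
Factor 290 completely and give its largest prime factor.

290 = 2 · 145
145 = 5 · 29
29 is prime.
So 290 = 2 · 5 · 29; the largest prime factor is 29.

29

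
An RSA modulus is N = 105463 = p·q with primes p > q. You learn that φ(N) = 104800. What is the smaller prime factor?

263

φ(n) = (p−1)(q−1) = n − (p+q) + 1, so p + q = 105463 − 104800 + 1 = 664.
p and q are the roots of t² − 664t + 105463 = 0.
Discriminant: 664² − 4·105463 = 440896 − 421852 = 19044; √19044 = 138.
q = (664 − 138)/2 = 263, p = (664 + 138)/2 = 401.
Check: 263 · 401 = 105463.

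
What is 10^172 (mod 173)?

10^1 ≡ 10 (mod 173)
10^2 ≡ 10^2 = 100 ≡ 100 (mod 173)
10^4 ≡ 100^2 = 10000 ≡ 139 (mod 173)
10^8 ≡ 139^2 = 19321 ≡ 118 (mod 173)
10^16 ≡ 118^2 = 13924 ≡ 84 (mod 173)
10^32 ≡ 84^2 = 7056 ≡ 136 (mod 173)
10^64 ≡ 136^2 = 18496 ≡ 158 (mod 173)
10^128 ≡ 158^2 = 24964 ≡ 52 (mod 173)
172 = 128 + 32 + 8 + 4 in binary powers of 2.
So 10^172 ≡ 52 · 136 · 118 · 139 ≡ 1 (mod 173).
Since the result is 1, base 10 gives no evidence that 173 is composite.

1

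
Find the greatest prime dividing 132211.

132211 = 29 · 4559
4559 = 47 · 97
97 is prime.
So 132211 = 29 · 47 · 97; the largest prime factor is 97.

97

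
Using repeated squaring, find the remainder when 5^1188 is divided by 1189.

674

5^1 ≡ 5 (mod 1189)
5^2 ≡ 5^2 = 25 ≡ 25 (mod 1189)
5^4 ≡ 25^2 = 625 ≡ 625 (mod 1189)
5^8 ≡ 625^2 = 390625 ≡ 633 (mod 1189)
5^16 ≡ 633^2 = 400689 ≡ 1185 (mod 1189)
5^32 ≡ 1185^2 = 1404225 ≡ 16 (mod 1189)
5^64 ≡ 16^2 = 256 ≡ 256 (mod 1189)
5^128 ≡ 256^2 = 65536 ≡ 141 (mod 1189)
5^256 ≡ 141^2 = 19881 ≡ 857 (mod 1189)
5^512 ≡ 857^2 = 734449 ≡ 836 (mod 1189)
5^1024 ≡ 836^2 = 698896 ≡ 953 (mod 1189)
1188 = 1024 + 128 + 32 + 4 in binary powers of 2.
So 5^1188 ≡ 953 · 141 · 16 · 625 ≡ 674 (mod 1189).
Since 674 ≠ 1, base 5 is a Fermat witness: 1189 is composite.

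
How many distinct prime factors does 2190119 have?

3

2190119 = 31^2 · 2279
2279 = 43 · 53
2190119 = 31^2 · 43 · 53, which has 3 distinct prime factors.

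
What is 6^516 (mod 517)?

159

6^1 ≡ 6 (mod 517)
6^2 ≡ 6^2 = 36 ≡ 36 (mod 517)
6^4 ≡ 36^2 = 1296 ≡ 262 (mod 517)
6^8 ≡ 262^2 = 68644 ≡ 400 (mod 517)
6^16 ≡ 400^2 = 160000 ≡ 247 (mod 517)
6^32 ≡ 247^2 = 61009 ≡ 3 (mod 517)
6^64 ≡ 3^2 = 9 ≡ 9 (mod 517)
6^128 ≡ 9^2 = 81 ≡ 81 (mod 517)
6^256 ≡ 81^2 = 6561 ≡ 357 (mod 517)
6^512 ≡ 357^2 = 127449 ≡ 267 (mod 517)
516 = 512 + 4 in binary powers of 2.
So 6^516 ≡ 267 · 262 ≡ 159 (mod 517).
Since 159 ≠ 1, base 6 is a Fermat witness: 517 is composite.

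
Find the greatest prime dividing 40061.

40061 = 7 · 5723
5723 = 59 · 97
97 is prime.
So 40061 = 7 · 59 · 97; the largest prime factor is 97.

97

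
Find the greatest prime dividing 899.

31

899 = 29 · 31
31 is prime.
So 899 = 29 · 31; the largest prime factor is 31.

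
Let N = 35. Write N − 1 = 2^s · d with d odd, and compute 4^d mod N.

35 − 1 = 34 = 2^1 · 17, so d = 17.
4^1 ≡ 4 (mod 35)
4^2 ≡ 4^2 = 16 ≡ 16 (mod 35)
4^4 ≡ 16^2 = 256 ≡ 11 (mod 35)
4^8 ≡ 11^2 = 121 ≡ 16 (mod 35)
4^16 ≡ 16^2 = 256 ≡ 11 (mod 35)
17 = 16 + 1 in binary powers of 2.
So 4^17 ≡ 11 · 4 ≡ 9 (mod 35).
Squaring chain: 9; never reaches −1, so base 4 is a Miller–Rabin witness that 35 is composite.

9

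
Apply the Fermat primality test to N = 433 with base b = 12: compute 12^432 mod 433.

1

12^1 ≡ 12 (mod 433)
12^2 ≡ 12^2 = 144 ≡ 144 (mod 433)
12^4 ≡ 144^2 = 20736 ≡ 385 (mod 433)
12^8 ≡ 385^2 = 148225 ≡ 139 (mod 433)
12^16 ≡ 139^2 = 19321 ≡ 269 (mod 433)
12^32 ≡ 269^2 = 72361 ≡ 50 (mod 433)
12^64 ≡ 50^2 = 2500 ≡ 335 (mod 433)
12^128 ≡ 335^2 = 112225 ≡ 78 (mod 433)
12^256 ≡ 78^2 = 6084 ≡ 22 (mod 433)
432 = 256 + 128 + 32 + 16 in binary powers of 2.
So 12^432 ≡ 22 · 78 · 50 · 269 ≡ 1 (mod 433).
Since the result is 1, base 12 gives no evidence that 433 is composite.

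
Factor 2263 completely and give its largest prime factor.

2263 = 31 · 73
73 is prime.
So 2263 = 31 · 73; the largest prime factor is 73.

73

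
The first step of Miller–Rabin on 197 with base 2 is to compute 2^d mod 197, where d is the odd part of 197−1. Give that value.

197 − 1 = 196 = 2^2 · 49, so d = 49.
2^1 ≡ 2 (mod 197)
2^2 ≡ 2^2 = 4 ≡ 4 (mod 197)
2^4 ≡ 4^2 = 16 ≡ 16 (mod 197)
2^8 ≡ 16^2 = 256 ≡ 59 (mod 197)
2^16 ≡ 59^2 = 3481 ≡ 132 (mod 197)
2^32 ≡ 132^2 = 17424 ≡ 88 (mod 197)
49 = 32 + 16 + 1 in binary powers of 2.
So 2^49 ≡ 88 · 132 · 2 ≡ 183 (mod 197).
Squaring chain: 183 → 196; reaches −1, so base 2 does not prove 197 composite.

183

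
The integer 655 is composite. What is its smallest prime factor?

655 is odd.
Digit sum 16, not divisible by 3.
Ends in 5: divisible by 5.

5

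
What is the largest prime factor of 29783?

79

29783 = 13 · 2291
2291 = 29 · 79
79 is prime.
So 29783 = 13 · 29 · 79; the largest prime factor is 79.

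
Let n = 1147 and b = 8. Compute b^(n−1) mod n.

8^1 ≡ 8 (mod 1147)
8^2 ≡ 8^2 = 64 ≡ 64 (mod 1147)
8^4 ≡ 64^2 = 4096 ≡ 655 (mod 1147)
8^8 ≡ 655^2 = 429025 ≡ 47 (mod 1147)
8^16 ≡ 47^2 = 2209 ≡ 1062 (mod 1147)
8^32 ≡ 1062^2 = 1127844 ≡ 343 (mod 1147)
8^64 ≡ 343^2 = 117649 ≡ 655 (mod 1147)
8^128 ≡ 655^2 = 429025 ≡ 47 (mod 1147)
8^256 ≡ 47^2 = 2209 ≡ 1062 (mod 1147)
8^512 ≡ 1062^2 = 1127844 ≡ 343 (mod 1147)
8^1024 ≡ 343^2 = 117649 ≡ 655 (mod 1147)
1146 = 1024 + 64 + 32 + 16 + 8 + 2 in binary powers of 2.
So 8^1146 ≡ 655 · 655 · 343 · 1062 · 47 · 64 ≡ 628 (mod 1147).
Since 628 ≠ 1, base 8 is a Fermat witness: 1147 is composite.

628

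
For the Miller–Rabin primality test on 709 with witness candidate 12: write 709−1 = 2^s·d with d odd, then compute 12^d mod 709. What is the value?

709 − 1 = 708 = 2^2 · 177, so d = 177.
12^1 ≡ 12 (mod 709)
12^2 ≡ 12^2 = 144 ≡ 144 (mod 709)
12^4 ≡ 144^2 = 20736 ≡ 175 (mod 709)
12^8 ≡ 175^2 = 30625 ≡ 138 (mod 709)
12^16 ≡ 138^2 = 19044 ≡ 610 (mod 709)
12^32 ≡ 610^2 = 372100 ≡ 584 (mod 709)
12^64 ≡ 584^2 = 341056 ≡ 27 (mod 709)
12^128 ≡ 27^2 = 729 ≡ 20 (mod 709)
177 = 128 + 32 + 16 + 1 in binary powers of 2.
So 12^177 ≡ 20 · 584 · 610 · 12 ≡ 708 (mod 709).
Since 12^d ≡ 708 (mod 709), base 12 does not prove 709 composite.

708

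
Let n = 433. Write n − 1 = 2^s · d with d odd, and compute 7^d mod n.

433 − 1 = 432 = 2^4 · 27, so d = 27.
7^1 ≡ 7 (mod 433)
7^2 ≡ 7^2 = 49 ≡ 49 (mod 433)
7^4 ≡ 49^2 = 2401 ≡ 236 (mod 433)
7^8 ≡ 236^2 = 55696 ≡ 272 (mod 433)
7^16 ≡ 272^2 = 73984 ≡ 374 (mod 433)
27 = 16 + 8 + 2 + 1 in binary powers of 2.
So 7^27 ≡ 374 · 272 · 49 · 7 ≡ 265 (mod 433).
Squaring chain: 265 → 79 → 179 → 432; reaches −1, so base 7 does not prove 433 composite.

265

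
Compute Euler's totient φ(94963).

Factor: 94963 = 11 · 89 · 97.
φ(94963) = (11−1) · (89−1) · (97−1) = 10 · 88 · 96 = 84480.

84480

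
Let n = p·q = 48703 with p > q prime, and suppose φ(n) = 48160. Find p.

431

φ(n) = (p−1)(q−1) = n − (p+q) + 1, so p + q = 48703 − 48160 + 1 = 544.
p and q are the roots of t² − 544t + 48703 = 0.
Discriminant: 544² − 4·48703 = 295936 − 194812 = 101124; √101124 = 318.
q = (544 − 318)/2 = 113, p = (544 + 318)/2 = 431.
Check: 113 · 431 = 48703.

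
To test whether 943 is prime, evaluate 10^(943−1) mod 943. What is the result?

10^1 ≡ 10 (mod 943)
10^2 ≡ 10^2 = 100 ≡ 100 (mod 943)
10^4 ≡ 100^2 = 10000 ≡ 570 (mod 943)
10^8 ≡ 570^2 = 324900 ≡ 508 (mod 943)
10^16 ≡ 508^2 = 258064 ≡ 625 (mod 943)
10^32 ≡ 625^2 = 390625 ≡ 223 (mod 943)
10^64 ≡ 223^2 = 49729 ≡ 693 (mod 943)
10^128 ≡ 693^2 = 480249 ≡ 262 (mod 943)
10^256 ≡ 262^2 = 68644 ≡ 748 (mod 943)
10^512 ≡ 748^2 = 559504 ≡ 305 (mod 943)
942 = 512 + 256 + 128 + 32 + 8 + 4 + 2 in binary powers of 2.
So 10^942 ≡ 305 · 748 · 262 · 223 · 508 · 570 · 100 ≡ 469 (mod 943).
Since 469 ≠ 1, base 10 is a Fermat witness: 943 is composite.

469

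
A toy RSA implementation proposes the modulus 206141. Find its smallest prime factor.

206141 is odd.
Digit sum 14, not divisible by 3.
Ends in 1: not divisible by 5.
7: 206141 = 7·29448 + 5
11: 206141 = 11·18740 + 1
13: 206141 = 13·15857

13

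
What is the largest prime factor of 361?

19

361 = 19 · 19
19 = 19 · 1
So 361 = 19^2; the largest prime factor is 19.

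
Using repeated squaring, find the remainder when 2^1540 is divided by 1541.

1243

2^1 ≡ 2 (mod 1541)
2^2 ≡ 2^2 = 4 ≡ 4 (mod 1541)
2^4 ≡ 4^2 = 16 ≡ 16 (mod 1541)
2^8 ≡ 16^2 = 256 ≡ 256 (mod 1541)
2^16 ≡ 256^2 = 65536 ≡ 814 (mod 1541)
2^32 ≡ 814^2 = 662596 ≡ 1507 (mod 1541)
2^64 ≡ 1507^2 = 2271049 ≡ 1156 (mod 1541)
2^128 ≡ 1156^2 = 1336336 ≡ 289 (mod 1541)
2^256 ≡ 289^2 = 83521 ≡ 307 (mod 1541)
2^512 ≡ 307^2 = 94249 ≡ 248 (mod 1541)
2^1024 ≡ 248^2 = 61504 ≡ 1405 (mod 1541)
1540 = 1024 + 512 + 4 in binary powers of 2.
So 2^1540 ≡ 1405 · 248 · 16 ≡ 1243 (mod 1541).
Since 1243 ≠ 1, base 2 is a Fermat witness: 1541 is composite.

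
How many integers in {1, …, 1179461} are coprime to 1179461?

1144800

Factor: 1179461 = 73 · 107 · 151.
φ(1179461) = (73−1) · (107−1) · (151−1) = 72 · 106 · 150 = 1144800.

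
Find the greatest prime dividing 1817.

79

1817 = 23 · 79
79 is prime.
So 1817 = 23 · 79; the largest prime factor is 79.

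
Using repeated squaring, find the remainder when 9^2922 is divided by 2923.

9^1 ≡ 9 (mod 2923)
9^2 ≡ 9^2 = 81 ≡ 81 (mod 2923)
9^4 ≡ 81^2 = 6561 ≡ 715 (mod 2923)
9^8 ≡ 715^2 = 511225 ≡ 2623 (mod 2923)
9^16 ≡ 2623^2 = 6880129 ≡ 2310 (mod 2923)
9^32 ≡ 2310^2 = 5336100 ≡ 1625 (mod 2923)
9^64 ≡ 1625^2 = 2640625 ≡ 1156 (mod 2923)
9^128 ≡ 1156^2 = 1336336 ≡ 525 (mod 2923)
9^256 ≡ 525^2 = 275625 ≡ 863 (mod 2923)
9^512 ≡ 863^2 = 744769 ≡ 2327 (mod 2923)
9^1024 ≡ 2327^2 = 5414929 ≡ 1533 (mod 2923)
9^2048 ≡ 1533^2 = 2350089 ≡ 2920 (mod 2923)
2922 = 2048 + 512 + 256 + 64 + 32 + 8 + 2 in binary powers of 2.
So 9^2922 ≡ 2920 · 2327 · 863 · 1156 · 1625 · 2623 · 81 ≡ 417 (mod 2923).
Since 417 ≠ 1, base 9 is a Fermat witness: 2923 is composite.

417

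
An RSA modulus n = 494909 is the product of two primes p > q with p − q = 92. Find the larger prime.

751

Since p = q + 92, we have 494909 = q(q + 92), so q² + 92q − 494909 = 0.
Discriminant: 92² + 4·494909 = 8464 + 1979636 = 1988100; √1988100 = 1410.
q = (−92 + 1410)/2 = 659, and p = q + 92 = 751.
Check: 659 · 751 = 494909.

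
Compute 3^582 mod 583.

537

3^1 ≡ 3 (mod 583)
3^2 ≡ 3^2 = 9 ≡ 9 (mod 583)
3^4 ≡ 9^2 = 81 ≡ 81 (mod 583)
3^8 ≡ 81^2 = 6561 ≡ 148 (mod 583)
3^16 ≡ 148^2 = 21904 ≡ 333 (mod 583)
3^32 ≡ 333^2 = 110889 ≡ 119 (mod 583)
3^64 ≡ 119^2 = 14161 ≡ 169 (mod 583)
3^128 ≡ 169^2 = 28561 ≡ 577 (mod 583)
3^256 ≡ 577^2 = 332929 ≡ 36 (mod 583)
3^512 ≡ 36^2 = 1296 ≡ 130 (mod 583)
582 = 512 + 64 + 4 + 2 in binary powers of 2.
So 3^582 ≡ 130 · 169 · 81 · 9 ≡ 537 (mod 583).
Since 537 ≠ 1, base 3 is a Fermat witness: 583 is composite.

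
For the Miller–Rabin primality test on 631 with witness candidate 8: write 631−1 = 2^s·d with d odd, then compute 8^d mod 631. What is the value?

1

631 − 1 = 630 = 2^1 · 315, so d = 315.
8^1 ≡ 8 (mod 631)
8^2 ≡ 8^2 = 64 ≡ 64 (mod 631)
8^4 ≡ 64^2 = 4096 ≡ 310 (mod 631)
8^8 ≡ 310^2 = 96100 ≡ 188 (mod 631)
8^16 ≡ 188^2 = 35344 ≡ 8 (mod 631)
8^32 ≡ 8^2 = 64 ≡ 64 (mod 631)
8^64 ≡ 64^2 = 4096 ≡ 310 (mod 631)
8^128 ≡ 310^2 = 96100 ≡ 188 (mod 631)
8^256 ≡ 188^2 = 35344 ≡ 8 (mod 631)
315 = 256 + 32 + 16 + 8 + 2 + 1 in binary powers of 2.
So 8^315 ≡ 8 · 64 · 8 · 188 · 64 · 8 ≡ 1 (mod 631).
Since 8^d ≡ 1 (mod 631), base 8 does not prove 631 composite.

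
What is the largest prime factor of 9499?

59

9499 = 7 · 1357
1357 = 23 · 59
59 is prime.
So 9499 = 7 · 23 · 59; the largest prime factor is 59.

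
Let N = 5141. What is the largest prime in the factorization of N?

97

5141 = 53 · 97
97 is prime.
So 5141 = 53 · 97; the largest prime factor is 97.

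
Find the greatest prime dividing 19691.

19691 = 7 · 2813
2813 = 29 · 97
97 is prime.
So 19691 = 7 · 29 · 97; the largest prime factor is 97.

97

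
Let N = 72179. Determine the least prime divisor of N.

89

72179 is odd.
Digit sum 26, not divisible by 3.
Ends in 9: not divisible by 5.
7: 72179 = 7·10311 + 2
11: 72179 = 11·6561 + 8
13: 72179 = 13·5552 + 3
17: 72179 = 17·4245 + 14
19: 72179 = 19·3798 + 17
23: 72179 = 23·3138 + 5
29: 72179 = 29·2488 + 27
31: 72179 = 31·2328 + 11
37: 72179 = 37·1950 + 29
41: 72179 = 41·1760 + 19
43: 72179 = 43·1678 + 25
47: 72179 = 47·1535 + 34
53: 72179 = 53·1361 + 46
59: 72179 = 59·1223 + 22
61: 72179 = 61·1183 + 16
67: 72179 = 67·1077 + 20
71: 72179 = 71·1016 + 43
73: 72179 = 73·988 + 55
79: 72179 = 79·913 + 52
83: 72179 = 83·869 + 52
89: 72179 = 89·811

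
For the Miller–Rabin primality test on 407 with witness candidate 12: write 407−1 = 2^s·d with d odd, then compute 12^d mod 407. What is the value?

155

407 − 1 = 406 = 2^1 · 203, so d = 203.
12^1 ≡ 12 (mod 407)
12^2 ≡ 12^2 = 144 ≡ 144 (mod 407)
12^4 ≡ 144^2 = 20736 ≡ 386 (mod 407)
12^8 ≡ 386^2 = 148996 ≡ 34 (mod 407)
12^16 ≡ 34^2 = 1156 ≡ 342 (mod 407)
12^32 ≡ 342^2 = 116964 ≡ 155 (mod 407)
12^64 ≡ 155^2 = 24025 ≡ 12 (mod 407)
12^128 ≡ 12^2 = 144 ≡ 144 (mod 407)
203 = 128 + 64 + 8 + 2 + 1 in binary powers of 2.
So 12^203 ≡ 144 · 12 · 34 · 144 · 12 ≡ 155 (mod 407).
Squaring chain: 155; never reaches −1, so base 12 is a Miller–Rabin witness that 407 is composite.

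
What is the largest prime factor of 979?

979 = 11 · 89
89 is prime.
So 979 = 11 · 89; the largest prime factor is 89.

89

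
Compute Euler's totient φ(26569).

Factor: 26569 = 163^2.
φ(26569) = 163^1·(163−1) = 26406.

26406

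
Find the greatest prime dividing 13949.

37

13949 = 13 · 1073
1073 = 29 · 37
37 is prime.
So 13949 = 13 · 29 · 37; the largest prime factor is 37.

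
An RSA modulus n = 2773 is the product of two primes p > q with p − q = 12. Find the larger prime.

59

Since p = q + 12, we have 2773 = q(q + 12), so q² + 12q − 2773 = 0.
Discriminant: 12² + 4·2773 = 144 + 11092 = 11236; √11236 = 106.
q = (−12 + 106)/2 = 47, and p = q + 12 = 59.
Check: 47 · 59 = 2773.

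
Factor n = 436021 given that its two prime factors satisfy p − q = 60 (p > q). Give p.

Since p = q + 60, we have 436021 = q(q + 60), so q² + 60q − 436021 = 0.
Discriminant: 60² + 4·436021 = 3600 + 1744084 = 1747684; √1747684 = 1322.
q = (−60 + 1322)/2 = 631, and p = q + 60 = 691.
Check: 631 · 691 = 436021.

691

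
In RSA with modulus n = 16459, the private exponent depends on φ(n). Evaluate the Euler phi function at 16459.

Factor: 16459 = 109 · 151.
φ(16459) = (109−1) · (151−1) = 108 · 150 = 16200.

16200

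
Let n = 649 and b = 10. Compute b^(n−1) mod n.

10^1 ≡ 10 (mod 649)
10^2 ≡ 10^2 = 100 ≡ 100 (mod 649)
10^4 ≡ 100^2 = 10000 ≡ 265 (mod 649)
10^8 ≡ 265^2 = 70225 ≡ 133 (mod 649)
10^16 ≡ 133^2 = 17689 ≡ 166 (mod 649)
10^32 ≡ 166^2 = 27556 ≡ 298 (mod 649)
10^64 ≡ 298^2 = 88804 ≡ 540 (mod 649)
10^128 ≡ 540^2 = 291600 ≡ 199 (mod 649)
10^256 ≡ 199^2 = 39601 ≡ 12 (mod 649)
10^512 ≡ 12^2 = 144 ≡ 144 (mod 649)
648 = 512 + 128 + 8 in binary powers of 2.
So 10^648 ≡ 144 · 199 · 133 ≡ 320 (mod 649).
Since 320 ≠ 1, base 10 is a Fermat witness: 649 is composite.

320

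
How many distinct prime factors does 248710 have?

6

248710 = 2 · 124355
124355 = 5 · 24871
24871 = 7 · 3553
3553 = 11 · 323
323 = 17 · 19
248710 = 2 · 5 · 7 · 11 · 17 · 19, which has 6 distinct prime factors.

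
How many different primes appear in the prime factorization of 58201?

58201 = 11^2 · 481
481 = 13 · 37
58201 = 11^2 · 13 · 37, which has 3 distinct prime factors.

3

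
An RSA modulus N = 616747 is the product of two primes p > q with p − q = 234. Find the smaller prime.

677

Since p = q + 234, we have 616747 = q(q + 234), so q² + 234q − 616747 = 0.
Discriminant: 234² + 4·616747 = 54756 + 2466988 = 2521744; √2521744 = 1588.
q = (−234 + 1588)/2 = 677, and p = q + 234 = 911.
Check: 677 · 911 = 616747.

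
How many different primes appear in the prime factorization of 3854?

3854 = 2 · 1927
1927 = 41 · 47
3854 = 2 · 41 · 47, which has 3 distinct prime factors.

3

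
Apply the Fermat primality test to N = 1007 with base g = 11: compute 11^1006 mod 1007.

11^1 ≡ 11 (mod 1007)
11^2 ≡ 11^2 = 121 ≡ 121 (mod 1007)
11^4 ≡ 121^2 = 14641 ≡ 543 (mod 1007)
11^8 ≡ 543^2 = 294849 ≡ 805 (mod 1007)
11^16 ≡ 805^2 = 648025 ≡ 524 (mod 1007)
11^32 ≡ 524^2 = 274576 ≡ 672 (mod 1007)
11^64 ≡ 672^2 = 451584 ≡ 448 (mod 1007)
11^128 ≡ 448^2 = 200704 ≡ 311 (mod 1007)
11^256 ≡ 311^2 = 96721 ≡ 49 (mod 1007)
11^512 ≡ 49^2 = 2401 ≡ 387 (mod 1007)
1006 = 512 + 256 + 128 + 64 + 32 + 8 + 4 + 2 in binary powers of 2.
So 11^1006 ≡ 387 · 49 · 311 · 448 · 672 · 805 · 543 · 121 ≡ 334 (mod 1007).
Since 334 ≠ 1, base 11 is a Fermat witness: 1007 is composite.

334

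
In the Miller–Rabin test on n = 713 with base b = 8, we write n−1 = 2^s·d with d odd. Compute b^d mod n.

713 − 1 = 712 = 2^3 · 89, so d = 89.
8^1 ≡ 8 (mod 713)
8^2 ≡ 8^2 = 64 ≡ 64 (mod 713)
8^4 ≡ 64^2 = 4096 ≡ 531 (mod 713)
8^8 ≡ 531^2 = 281961 ≡ 326 (mod 713)
8^16 ≡ 326^2 = 106276 ≡ 39 (mod 713)
8^32 ≡ 39^2 = 1521 ≡ 95 (mod 713)
8^64 ≡ 95^2 = 9025 ≡ 469 (mod 713)
89 = 64 + 16 + 8 + 1 in binary powers of 2.
So 8^89 ≡ 469 · 39 · 326 · 8 ≡ 376 (mod 713).
Squaring chain: 376 → 202 → 163; never reaches −1, so base 8 is a Miller–Rabin witness that 713 is composite.

376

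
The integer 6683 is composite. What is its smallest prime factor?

41

6683 is odd.
Digit sum 23, not divisible by 3.
Ends in 3: not divisible by 5.
7: 6683 = 7·954 + 5
11: 6683 = 11·607 + 6
13: 6683 = 13·514 + 1
17: 6683 = 17·393 + 2
19: 6683 = 19·351 + 14
23: 6683 = 23·290 + 13
29: 6683 = 29·230 + 13
31: 6683 = 31·215 + 18
37: 6683 = 37·180 + 23
41: 6683 = 41·163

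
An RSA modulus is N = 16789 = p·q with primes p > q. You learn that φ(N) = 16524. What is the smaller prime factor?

φ(n) = (p−1)(q−1) = n − (p+q) + 1, so p + q = 16789 − 16524 + 1 = 266.
p and q are the roots of t² − 266t + 16789 = 0.
Discriminant: 266² − 4·16789 = 70756 − 67156 = 3600; √3600 = 60.
q = (266 − 60)/2 = 103, p = (266 + 60)/2 = 163.
Check: 103 · 163 = 16789.

103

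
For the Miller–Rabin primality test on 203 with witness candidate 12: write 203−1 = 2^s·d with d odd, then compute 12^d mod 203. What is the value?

157

203 − 1 = 202 = 2^1 · 101, so d = 101.
12^1 ≡ 12 (mod 203)
12^2 ≡ 12^2 = 144 ≡ 144 (mod 203)
12^4 ≡ 144^2 = 20736 ≡ 30 (mod 203)
12^8 ≡ 30^2 = 900 ≡ 88 (mod 203)
12^16 ≡ 88^2 = 7744 ≡ 30 (mod 203)
12^32 ≡ 30^2 = 900 ≡ 88 (mod 203)
12^64 ≡ 88^2 = 7744 ≡ 30 (mod 203)
101 = 64 + 32 + 4 + 1 in binary powers of 2.
So 12^101 ≡ 30 · 88 · 30 · 12 ≡ 157 (mod 203).
Squaring chain: 157; never reaches −1, so base 12 is a Miller–Rabin witness that 203 is composite.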